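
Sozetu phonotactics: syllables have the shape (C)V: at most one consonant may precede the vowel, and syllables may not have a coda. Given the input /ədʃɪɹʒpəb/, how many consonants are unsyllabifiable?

4

Under (C)V, the unsyllabifiable consonants are /d/, /ɹ/, /ʒ/, /b/ (no codas are permitted; onsets are limited to one consonant).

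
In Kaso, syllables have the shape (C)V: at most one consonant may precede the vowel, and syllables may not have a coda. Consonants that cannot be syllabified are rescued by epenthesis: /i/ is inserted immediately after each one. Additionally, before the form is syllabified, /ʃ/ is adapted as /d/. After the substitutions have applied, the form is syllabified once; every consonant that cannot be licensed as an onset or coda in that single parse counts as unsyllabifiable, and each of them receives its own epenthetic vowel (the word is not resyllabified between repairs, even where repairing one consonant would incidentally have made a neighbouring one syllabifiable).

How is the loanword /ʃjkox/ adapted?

Substitution: /ʃ/ → /d/, giving /djkox/.
Syllabifying with onset maximization leaves /d/, /j/, /x/ stranded (no codas are permitted; onsets are limited to one consonant).
Inserting the epenthetic vowel yields /d/ → /di/, /j/ → /ji/, /x/ → /xi/.

dijikoxi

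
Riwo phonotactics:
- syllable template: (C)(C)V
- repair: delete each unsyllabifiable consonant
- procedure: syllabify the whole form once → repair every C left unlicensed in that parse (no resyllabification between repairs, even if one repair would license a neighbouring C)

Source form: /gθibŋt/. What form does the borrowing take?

Under (C)(C)V, the unsyllabifiable consonants are /b/, /ŋ/, /t/ (no codas are permitted; onsets may contain at most 2 consonants).
Deleting the stranded consonants removes /b/, /ŋ/, /t/.

gθi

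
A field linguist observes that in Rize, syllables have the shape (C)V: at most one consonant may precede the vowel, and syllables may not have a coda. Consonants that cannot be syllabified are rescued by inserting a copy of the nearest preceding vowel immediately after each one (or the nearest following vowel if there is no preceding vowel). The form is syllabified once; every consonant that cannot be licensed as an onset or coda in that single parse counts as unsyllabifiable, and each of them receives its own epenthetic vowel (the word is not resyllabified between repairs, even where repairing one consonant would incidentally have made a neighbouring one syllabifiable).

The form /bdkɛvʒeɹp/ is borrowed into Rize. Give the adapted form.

bɛdɛkɛvɛʒeɹepe

Syllabifying with onset maximization leaves /b/, /d/, /v/, /ɹ/, /p/ stranded (no codas are permitted; onsets are limited to one consonant).
Inserting the epenthetic vowel yields /b/ → /bɛ/, /d/ → /dɛ/, /v/ → /vɛ/, /ɹ/ → /ɹe/, /p/ → /pe/.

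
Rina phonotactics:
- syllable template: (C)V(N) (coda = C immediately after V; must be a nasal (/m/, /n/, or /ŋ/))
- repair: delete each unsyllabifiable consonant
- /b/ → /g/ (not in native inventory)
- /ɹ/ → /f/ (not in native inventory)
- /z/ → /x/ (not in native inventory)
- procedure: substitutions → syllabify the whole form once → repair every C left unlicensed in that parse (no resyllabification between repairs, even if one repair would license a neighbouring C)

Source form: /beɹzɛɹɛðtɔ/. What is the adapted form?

Substitution: /b/ → /g/, /ɹ/ → /f/, /z/ → /x/, giving /gefxɛfɛðtɔ/.
Syllabifying with onset maximization leaves /f/, /ð/ stranded (only a nasal (/m/, /n/, or /ŋ/) is licensed in coda position; onsets are limited to one consonant).
Each unlicensed consonant is deleted: /f/, /ð/.

gexɛfɛtɔ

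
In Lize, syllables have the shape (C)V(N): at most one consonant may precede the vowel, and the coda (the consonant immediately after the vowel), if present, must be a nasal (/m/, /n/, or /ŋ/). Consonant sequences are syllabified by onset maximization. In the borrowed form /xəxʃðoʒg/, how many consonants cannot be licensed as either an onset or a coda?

4

The consonants /x/, /ʃ/, /ʒ/, /g/ cannot be parsed into a legal (C)V(N) syllable (only a nasal (/m/, /n/, or /ŋ/) is licensed in coda position; onsets are limited to one consonant).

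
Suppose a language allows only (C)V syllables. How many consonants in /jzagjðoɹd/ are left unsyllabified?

5

Under (C)V, the unsyllabifiable consonants are /j/, /g/, /j/, /ɹ/, /d/ (no codas are permitted; onsets are limited to one consonant).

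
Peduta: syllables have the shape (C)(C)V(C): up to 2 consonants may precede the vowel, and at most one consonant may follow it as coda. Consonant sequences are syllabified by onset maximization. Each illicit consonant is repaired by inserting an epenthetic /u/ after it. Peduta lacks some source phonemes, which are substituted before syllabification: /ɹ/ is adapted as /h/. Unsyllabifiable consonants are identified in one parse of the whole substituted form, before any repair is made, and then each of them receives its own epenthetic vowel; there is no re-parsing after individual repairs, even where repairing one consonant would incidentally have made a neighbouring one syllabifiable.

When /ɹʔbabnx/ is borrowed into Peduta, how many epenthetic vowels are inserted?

After substitution the input is /hʔbabnx/.
The unsyllabifiable consonants are /h/, /n/, /x/; each receives one epenthetic vowel.

3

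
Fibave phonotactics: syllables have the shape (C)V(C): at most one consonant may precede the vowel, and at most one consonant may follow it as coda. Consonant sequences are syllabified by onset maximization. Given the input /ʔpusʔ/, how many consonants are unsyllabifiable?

2

Under (C)V(C), the unsyllabifiable consonants are /ʔ/, /ʔ/ (at most one coda consonant is licensed; onsets are limited to one consonant).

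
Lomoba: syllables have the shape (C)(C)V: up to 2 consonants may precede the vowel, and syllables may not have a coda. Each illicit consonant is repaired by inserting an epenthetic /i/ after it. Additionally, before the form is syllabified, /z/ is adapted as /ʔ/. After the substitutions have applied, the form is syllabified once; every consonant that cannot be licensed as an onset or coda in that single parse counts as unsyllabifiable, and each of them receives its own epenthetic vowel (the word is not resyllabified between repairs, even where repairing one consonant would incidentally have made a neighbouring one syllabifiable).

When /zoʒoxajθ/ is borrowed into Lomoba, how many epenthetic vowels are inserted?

After substitution the input is /ʔoʒoxajθ/.
The unsyllabifiable consonants are /j/, /θ/; each receives one epenthetic vowel.

2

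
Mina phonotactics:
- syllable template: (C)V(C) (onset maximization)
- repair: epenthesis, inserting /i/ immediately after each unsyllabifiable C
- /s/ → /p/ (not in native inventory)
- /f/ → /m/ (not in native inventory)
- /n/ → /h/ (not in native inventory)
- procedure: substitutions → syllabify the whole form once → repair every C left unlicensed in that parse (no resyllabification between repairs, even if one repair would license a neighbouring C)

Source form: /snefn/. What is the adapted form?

Substitution: /s/ → /p/, /n/ → /h/, /f/ → /m/, giving /phemh/.
The consonants /p/, /h/ cannot be parsed into a legal (C)V(C) syllable (at most one coda consonant is licensed; onsets are limited to one consonant).
Each unlicensed consonant becomes the onset of a new syllable: /p/ → /pi/, /h/ → /hi/.

pihemhi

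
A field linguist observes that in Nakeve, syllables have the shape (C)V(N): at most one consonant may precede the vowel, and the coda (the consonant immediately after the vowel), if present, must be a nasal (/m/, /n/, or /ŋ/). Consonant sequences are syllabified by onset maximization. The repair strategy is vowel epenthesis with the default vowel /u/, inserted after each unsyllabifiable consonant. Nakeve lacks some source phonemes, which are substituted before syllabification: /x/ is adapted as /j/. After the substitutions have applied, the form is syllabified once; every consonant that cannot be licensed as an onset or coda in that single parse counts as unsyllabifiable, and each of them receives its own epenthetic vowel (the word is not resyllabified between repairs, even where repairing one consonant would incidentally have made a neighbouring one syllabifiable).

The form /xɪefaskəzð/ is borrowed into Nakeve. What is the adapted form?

jɪefasukəzuðu

Substitution: /x/ → /j/, giving /jɪefaskəzð/.
Under (C)V(N), the unsyllabifiable consonants are /s/, /z/, /ð/ (only a nasal (/m/, /n/, or /ŋ/) is licensed in coda position; onsets are limited to one consonant).
Each unlicensed consonant becomes the onset of a new syllable: /s/ → /su/, /z/ → /zu/, /ð/ → /ðu/.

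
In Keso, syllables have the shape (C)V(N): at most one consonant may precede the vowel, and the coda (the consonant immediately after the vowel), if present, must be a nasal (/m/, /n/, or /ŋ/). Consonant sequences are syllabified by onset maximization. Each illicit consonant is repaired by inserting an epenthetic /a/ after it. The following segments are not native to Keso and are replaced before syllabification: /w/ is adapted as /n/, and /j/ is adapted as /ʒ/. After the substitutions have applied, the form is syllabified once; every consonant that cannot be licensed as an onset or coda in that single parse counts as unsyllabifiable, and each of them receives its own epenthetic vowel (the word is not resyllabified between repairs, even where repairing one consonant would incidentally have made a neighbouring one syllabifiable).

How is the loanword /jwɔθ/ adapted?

Substitution: /j/ → /ʒ/, /w/ → /n/, giving /ʒnɔθ/.
Under (C)V(N), the unsyllabifiable consonants are /ʒ/, /θ/ (only a nasal (/m/, /n/, or /ŋ/) is licensed in coda position; onsets are limited to one consonant).
Each unlicensed consonant becomes the onset of a new syllable: /ʒ/ → /ʒa/, /θ/ → /θa/.

ʒanɔθa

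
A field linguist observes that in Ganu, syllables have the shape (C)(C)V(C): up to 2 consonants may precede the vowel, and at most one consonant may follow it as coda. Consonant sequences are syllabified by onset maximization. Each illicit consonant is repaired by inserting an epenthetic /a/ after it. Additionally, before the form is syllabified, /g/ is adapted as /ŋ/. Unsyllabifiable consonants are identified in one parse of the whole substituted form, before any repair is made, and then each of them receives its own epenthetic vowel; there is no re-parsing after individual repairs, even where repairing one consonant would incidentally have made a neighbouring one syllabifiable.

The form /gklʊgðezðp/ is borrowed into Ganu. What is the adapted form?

Substitution: /g/ → /ŋ/, giving /ŋklʊŋðezðp/.
The consonants /ŋ/, /ð/, /p/ cannot be parsed into a legal (C)(C)V(C) syllable (at most one coda consonant is licensed; onsets may contain at most 2 consonants).
Each unlicensed consonant becomes the onset of a new syllable: /ŋ/ → /ŋa/, /ð/ → /ða/, /p/ → /pa/.

ŋaklʊŋðezðapa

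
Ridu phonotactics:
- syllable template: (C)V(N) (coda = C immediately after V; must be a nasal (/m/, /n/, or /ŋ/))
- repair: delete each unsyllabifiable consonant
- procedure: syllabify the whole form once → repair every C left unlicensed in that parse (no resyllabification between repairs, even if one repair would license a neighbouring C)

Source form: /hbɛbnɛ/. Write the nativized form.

Under (C)V(N), the unsyllabifiable consonants are /h/, /b/ (only a nasal (/m/, /n/, or /ŋ/) is licensed in coda position; onsets are limited to one consonant).
Deletion applies to /h/, /b/.

bɛnɛ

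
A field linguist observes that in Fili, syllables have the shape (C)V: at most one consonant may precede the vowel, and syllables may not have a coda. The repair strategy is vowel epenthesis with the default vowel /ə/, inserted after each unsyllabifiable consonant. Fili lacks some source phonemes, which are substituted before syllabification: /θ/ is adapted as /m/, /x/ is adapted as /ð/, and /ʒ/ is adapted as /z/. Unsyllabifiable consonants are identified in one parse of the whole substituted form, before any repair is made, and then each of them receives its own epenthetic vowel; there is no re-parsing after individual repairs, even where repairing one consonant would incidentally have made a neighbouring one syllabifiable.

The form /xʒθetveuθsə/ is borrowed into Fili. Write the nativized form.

ðəzəmetəveuməsə

Substitution: /x/ → /ð/, /ʒ/ → /z/, /θ/ → /m/, giving /ðzmetveumsə/.
The consonants /ð/, /z/, /t/, /m/ cannot be parsed into a legal (C)V syllable (no codas are permitted; onsets are limited to one consonant).
Epenthesis after each stranded consonant: /ð/ → /ðə/, /z/ → /zə/, /t/ → /tə/, /m/ → /mə/.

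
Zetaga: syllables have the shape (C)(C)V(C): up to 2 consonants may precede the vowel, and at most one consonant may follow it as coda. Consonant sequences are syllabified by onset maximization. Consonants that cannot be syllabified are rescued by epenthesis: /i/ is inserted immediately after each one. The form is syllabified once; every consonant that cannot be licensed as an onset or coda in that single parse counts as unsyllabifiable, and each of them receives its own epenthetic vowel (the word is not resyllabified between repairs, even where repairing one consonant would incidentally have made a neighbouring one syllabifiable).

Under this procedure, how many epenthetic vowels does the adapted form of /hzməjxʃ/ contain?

The unsyllabifiable consonants are /h/, /x/, /ʃ/; each receives one epenthetic vowel.

3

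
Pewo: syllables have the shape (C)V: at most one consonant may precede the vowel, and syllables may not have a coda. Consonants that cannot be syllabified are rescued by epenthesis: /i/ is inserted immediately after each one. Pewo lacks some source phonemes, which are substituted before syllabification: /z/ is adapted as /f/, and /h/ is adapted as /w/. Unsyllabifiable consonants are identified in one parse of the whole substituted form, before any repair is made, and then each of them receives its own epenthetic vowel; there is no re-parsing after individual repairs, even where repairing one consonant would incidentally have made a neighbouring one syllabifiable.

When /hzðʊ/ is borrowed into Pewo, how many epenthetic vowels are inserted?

After substitution the input is /wfðʊ/.
The unsyllabifiable consonants are /w/, /f/; each receives one epenthetic vowel.

2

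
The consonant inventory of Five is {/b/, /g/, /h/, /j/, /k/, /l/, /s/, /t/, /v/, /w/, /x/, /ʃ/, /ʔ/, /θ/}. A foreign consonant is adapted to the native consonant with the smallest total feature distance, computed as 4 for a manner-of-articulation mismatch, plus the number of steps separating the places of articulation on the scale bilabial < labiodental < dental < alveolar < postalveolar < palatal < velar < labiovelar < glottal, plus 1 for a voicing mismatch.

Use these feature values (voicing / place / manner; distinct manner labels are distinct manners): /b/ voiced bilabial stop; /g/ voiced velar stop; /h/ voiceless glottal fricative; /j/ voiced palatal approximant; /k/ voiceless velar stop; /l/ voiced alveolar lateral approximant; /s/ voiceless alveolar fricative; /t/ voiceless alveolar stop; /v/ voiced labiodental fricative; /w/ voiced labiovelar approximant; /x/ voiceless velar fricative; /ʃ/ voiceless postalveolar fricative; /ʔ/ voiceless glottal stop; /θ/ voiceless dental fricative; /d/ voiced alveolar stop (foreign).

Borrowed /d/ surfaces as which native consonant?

/t/ is closest: same manner (stop), place distance 0 (alveolar→alveolar), voicing differs (+1); total 1. Next closest is /b/ at distance 3.

t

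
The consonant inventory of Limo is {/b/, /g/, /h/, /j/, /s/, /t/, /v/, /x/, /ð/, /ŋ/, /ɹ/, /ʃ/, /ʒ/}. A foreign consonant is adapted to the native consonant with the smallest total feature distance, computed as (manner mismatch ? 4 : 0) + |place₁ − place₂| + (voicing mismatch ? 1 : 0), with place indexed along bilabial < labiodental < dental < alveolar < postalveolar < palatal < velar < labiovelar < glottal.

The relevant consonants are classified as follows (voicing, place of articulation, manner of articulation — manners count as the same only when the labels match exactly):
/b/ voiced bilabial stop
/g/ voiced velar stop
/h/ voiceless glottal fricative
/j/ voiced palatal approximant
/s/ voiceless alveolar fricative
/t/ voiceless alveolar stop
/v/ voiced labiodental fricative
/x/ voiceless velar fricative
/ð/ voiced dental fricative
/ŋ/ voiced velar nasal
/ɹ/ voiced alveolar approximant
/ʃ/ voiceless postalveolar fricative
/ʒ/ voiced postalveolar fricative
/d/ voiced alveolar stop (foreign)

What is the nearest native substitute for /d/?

/t/ is closest: same manner (stop), place distance 0 (alveolar→alveolar), voicing differs (+1); total 1. Next closest is /b/ at distance 3.

t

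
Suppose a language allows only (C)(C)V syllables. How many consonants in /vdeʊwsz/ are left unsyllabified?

Syllabifying with onset maximization leaves /w/, /s/, /z/ stranded (no codas are permitted; onsets may contain at most 2 consonants).

3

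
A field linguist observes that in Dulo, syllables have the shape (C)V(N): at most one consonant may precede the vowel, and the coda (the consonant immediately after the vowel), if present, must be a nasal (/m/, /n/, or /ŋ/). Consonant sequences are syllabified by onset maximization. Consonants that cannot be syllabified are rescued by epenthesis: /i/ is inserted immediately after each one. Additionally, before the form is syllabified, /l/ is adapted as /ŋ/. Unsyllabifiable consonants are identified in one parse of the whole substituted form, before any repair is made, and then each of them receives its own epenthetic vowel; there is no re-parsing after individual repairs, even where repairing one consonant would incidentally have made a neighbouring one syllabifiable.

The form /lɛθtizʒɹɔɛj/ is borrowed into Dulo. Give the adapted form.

ŋɛθitiziʒiɹɔɛji

Substitution: /l/ → /ŋ/, giving /ŋɛθtizʒɹɔɛj/.
Syllabifying with onset maximization leaves /θ/, /z/, /ʒ/, /j/ stranded (only a nasal (/m/, /n/, or /ŋ/) is licensed in coda position; onsets are limited to one consonant).
Each unlicensed consonant becomes the onset of a new syllable: /θ/ → /θi/, /z/ → /zi/, /ʒ/ → /ʒi/, /j/ → /ji/.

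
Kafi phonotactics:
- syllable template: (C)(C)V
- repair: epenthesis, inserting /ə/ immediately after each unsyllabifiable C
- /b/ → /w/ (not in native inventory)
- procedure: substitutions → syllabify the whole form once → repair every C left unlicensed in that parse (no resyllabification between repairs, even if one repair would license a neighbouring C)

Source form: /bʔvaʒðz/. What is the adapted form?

wəʔvaʒəðəzə

Substitution: /b/ → /w/, giving /wʔvaʒðz/.
The consonants /w/, /ʒ/, /ð/, /z/ cannot be parsed into a legal (C)(C)V syllable (no codas are permitted; onsets may contain at most 2 consonants).
Inserting the epenthetic vowel yields /w/ → /wə/, /ʒ/ → /ʒə/, /ð/ → /ðə/, /z/ → /zə/.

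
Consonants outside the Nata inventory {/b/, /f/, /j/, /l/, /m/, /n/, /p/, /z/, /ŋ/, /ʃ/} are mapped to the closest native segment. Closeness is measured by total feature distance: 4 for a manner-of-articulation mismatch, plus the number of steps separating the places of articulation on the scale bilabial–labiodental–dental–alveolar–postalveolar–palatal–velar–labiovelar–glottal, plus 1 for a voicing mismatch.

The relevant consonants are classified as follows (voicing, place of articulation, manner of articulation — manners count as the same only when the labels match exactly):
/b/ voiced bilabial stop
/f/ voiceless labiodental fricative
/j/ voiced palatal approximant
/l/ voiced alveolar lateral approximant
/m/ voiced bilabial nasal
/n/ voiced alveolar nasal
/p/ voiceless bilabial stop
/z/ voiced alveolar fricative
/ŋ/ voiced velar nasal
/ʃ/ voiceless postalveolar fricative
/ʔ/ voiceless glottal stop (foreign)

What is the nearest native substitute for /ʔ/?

/ŋ/ is closest: manner differs (stop→nasal, +4), place distance 2 (glottal→velar), voicing differs (+1); total 7. Next closest is /j/ at distance 8.

ŋ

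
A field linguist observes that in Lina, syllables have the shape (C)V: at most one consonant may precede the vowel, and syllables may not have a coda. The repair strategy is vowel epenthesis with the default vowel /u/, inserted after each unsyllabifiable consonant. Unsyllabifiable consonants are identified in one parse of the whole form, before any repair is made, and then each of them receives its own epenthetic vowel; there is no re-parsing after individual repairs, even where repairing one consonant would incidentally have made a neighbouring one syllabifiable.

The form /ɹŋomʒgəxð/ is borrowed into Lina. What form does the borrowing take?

ɹuŋomuʒugəxuðu

Syllabifying with onset maximization leaves /ɹ/, /m/, /ʒ/, /x/, /ð/ stranded (no codas are permitted; onsets are limited to one consonant).
Each unlicensed consonant becomes the onset of a new syllable: /ɹ/ → /ɹu/, /m/ → /mu/, /ʒ/ → /ʒu/, /x/ → /xu/, /ð/ → /ðu/.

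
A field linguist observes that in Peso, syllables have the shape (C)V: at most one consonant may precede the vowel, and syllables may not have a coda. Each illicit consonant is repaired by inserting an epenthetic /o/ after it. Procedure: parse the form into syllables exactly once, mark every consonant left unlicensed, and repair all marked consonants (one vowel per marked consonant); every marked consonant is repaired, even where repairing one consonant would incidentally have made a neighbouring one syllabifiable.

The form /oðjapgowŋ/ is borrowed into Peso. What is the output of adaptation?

The consonants /ð/, /p/, /w/, /ŋ/ cannot be parsed into a legal (C)V syllable (no codas are permitted; onsets are limited to one consonant).
Inserting the epenthetic vowel yields /ð/ → /ðo/, /p/ → /po/, /w/ → /wo/, /ŋ/ → /ŋo/.

oðojapogowoŋo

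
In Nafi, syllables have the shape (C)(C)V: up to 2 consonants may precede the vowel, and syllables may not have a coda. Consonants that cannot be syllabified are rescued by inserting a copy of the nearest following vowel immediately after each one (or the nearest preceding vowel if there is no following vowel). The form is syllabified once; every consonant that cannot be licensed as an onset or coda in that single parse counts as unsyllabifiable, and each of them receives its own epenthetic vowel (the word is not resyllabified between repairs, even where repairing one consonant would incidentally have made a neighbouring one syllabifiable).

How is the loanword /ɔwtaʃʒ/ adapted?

The consonants /ʃ/, /ʒ/ cannot be parsed into a legal (C)(C)V syllable (no codas are permitted; onsets may contain at most 2 consonants).
Epenthesis after each stranded consonant: /ʃ/ → /ʃa/, /ʒ/ → /ʒa/.

ɔwtaʃaʒa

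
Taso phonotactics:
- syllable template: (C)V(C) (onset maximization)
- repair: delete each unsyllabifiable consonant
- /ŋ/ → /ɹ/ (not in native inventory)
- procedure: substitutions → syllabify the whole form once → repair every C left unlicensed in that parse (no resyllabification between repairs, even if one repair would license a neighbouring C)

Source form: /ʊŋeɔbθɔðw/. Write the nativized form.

Substitution: /ŋ/ → /ɹ/, giving /ʊɹeɔbθɔðw/.
Under (C)V(C), the unsyllabifiable consonants are /w/ (at most one coda consonant is licensed; onsets are limited to one consonant).
Deletion applies to /w/.

ʊɹeɔbθɔð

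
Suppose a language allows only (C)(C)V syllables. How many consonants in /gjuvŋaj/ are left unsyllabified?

The consonants /j/ cannot be parsed into a legal (C)(C)V syllable (no codas are permitted; onsets may contain at most 2 consonants).

1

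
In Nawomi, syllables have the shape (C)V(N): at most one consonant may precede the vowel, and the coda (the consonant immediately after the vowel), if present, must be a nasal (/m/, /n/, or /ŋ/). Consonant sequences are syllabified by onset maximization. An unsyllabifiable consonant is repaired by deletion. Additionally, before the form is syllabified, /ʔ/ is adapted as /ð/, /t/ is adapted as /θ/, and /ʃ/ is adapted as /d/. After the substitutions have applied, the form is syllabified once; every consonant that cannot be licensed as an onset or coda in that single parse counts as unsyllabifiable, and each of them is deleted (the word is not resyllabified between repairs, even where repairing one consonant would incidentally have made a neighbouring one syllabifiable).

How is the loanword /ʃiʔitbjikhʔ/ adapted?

Substitution: /ʃ/ → /d/, /ʔ/ → /ð/, /t/ → /θ/, giving /diðiθbjikhð/.
The consonants /θ/, /b/, /k/, /h/, /ð/ cannot be parsed into a legal (C)V(N) syllable (only a nasal (/m/, /n/, or /ŋ/) is licensed in coda position; onsets are limited to one consonant).
Deletion applies to /θ/, /b/, /k/, /h/, /ð/.

diðiji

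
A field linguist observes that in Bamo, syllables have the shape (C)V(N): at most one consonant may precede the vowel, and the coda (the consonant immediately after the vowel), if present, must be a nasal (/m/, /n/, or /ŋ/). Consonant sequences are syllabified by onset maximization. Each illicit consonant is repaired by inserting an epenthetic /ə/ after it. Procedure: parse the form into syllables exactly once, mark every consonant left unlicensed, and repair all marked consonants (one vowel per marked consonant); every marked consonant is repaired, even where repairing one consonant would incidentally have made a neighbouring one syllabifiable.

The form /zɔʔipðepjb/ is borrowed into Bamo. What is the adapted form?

The consonants /p/, /p/, /j/, /b/ cannot be parsed into a legal (C)V(N) syllable (only a nasal (/m/, /n/, or /ŋ/) is licensed in coda position; onsets are limited to one consonant).
Each unlicensed consonant becomes the onset of a new syllable: /p/ → /pə/, /p/ → /pə/, /j/ → /jə/, /b/ → /bə/.

zɔʔipəðepəjəbə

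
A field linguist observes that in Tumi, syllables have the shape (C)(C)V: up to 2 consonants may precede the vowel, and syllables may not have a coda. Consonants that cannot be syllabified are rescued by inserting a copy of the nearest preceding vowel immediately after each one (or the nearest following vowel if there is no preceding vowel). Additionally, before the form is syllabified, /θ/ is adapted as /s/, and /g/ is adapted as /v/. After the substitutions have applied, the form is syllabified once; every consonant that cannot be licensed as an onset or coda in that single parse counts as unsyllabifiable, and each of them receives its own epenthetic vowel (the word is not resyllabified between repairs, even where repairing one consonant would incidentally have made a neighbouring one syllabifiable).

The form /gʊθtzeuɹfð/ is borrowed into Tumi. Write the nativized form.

vʊsʊtzeuɹufuðu

Substitution: /g/ → /v/, /θ/ → /s/, giving /vʊstzeuɹfð/.
Under (C)(C)V, the unsyllabifiable consonants are /s/, /ɹ/, /f/, /ð/ (no codas are permitted; onsets may contain at most 2 consonants).
Each unlicensed consonant becomes the onset of a new syllable: /s/ → /sʊ/, /ɹ/ → /ɹu/, /f/ → /fu/, /ð/ → /ðu/.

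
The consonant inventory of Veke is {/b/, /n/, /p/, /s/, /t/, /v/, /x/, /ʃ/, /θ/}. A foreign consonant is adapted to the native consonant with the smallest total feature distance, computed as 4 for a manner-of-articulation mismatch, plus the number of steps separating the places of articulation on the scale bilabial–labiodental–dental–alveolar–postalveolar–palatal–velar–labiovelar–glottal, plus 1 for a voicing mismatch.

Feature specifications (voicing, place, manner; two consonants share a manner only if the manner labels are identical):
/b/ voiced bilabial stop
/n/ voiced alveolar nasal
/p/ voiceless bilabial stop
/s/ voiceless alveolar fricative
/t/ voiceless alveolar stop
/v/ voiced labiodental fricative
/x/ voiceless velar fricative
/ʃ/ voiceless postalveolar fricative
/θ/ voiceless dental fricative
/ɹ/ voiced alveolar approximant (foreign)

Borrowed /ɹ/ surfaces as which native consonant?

n

/n/ is closest: manner differs (approximant→nasal, +4), place distance 0 (alveolar→alveolar), same voicing; total 4. Next closest is /s/ at distance 5.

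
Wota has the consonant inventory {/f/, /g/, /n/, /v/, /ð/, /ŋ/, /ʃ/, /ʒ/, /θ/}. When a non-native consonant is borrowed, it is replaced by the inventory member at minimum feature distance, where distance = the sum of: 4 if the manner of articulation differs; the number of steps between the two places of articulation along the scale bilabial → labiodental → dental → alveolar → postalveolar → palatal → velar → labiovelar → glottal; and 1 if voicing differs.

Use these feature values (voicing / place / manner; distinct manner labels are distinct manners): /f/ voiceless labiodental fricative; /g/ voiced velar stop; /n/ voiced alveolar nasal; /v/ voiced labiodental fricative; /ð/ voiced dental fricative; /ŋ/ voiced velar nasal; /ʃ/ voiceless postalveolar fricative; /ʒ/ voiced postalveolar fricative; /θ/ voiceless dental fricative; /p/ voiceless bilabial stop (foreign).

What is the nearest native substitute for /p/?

f

/f/ is closest: manner differs (stop→fricative, +4), place distance 1 (bilabial→labiodental), same voicing; total 5. Next closest is /v/ at distance 6.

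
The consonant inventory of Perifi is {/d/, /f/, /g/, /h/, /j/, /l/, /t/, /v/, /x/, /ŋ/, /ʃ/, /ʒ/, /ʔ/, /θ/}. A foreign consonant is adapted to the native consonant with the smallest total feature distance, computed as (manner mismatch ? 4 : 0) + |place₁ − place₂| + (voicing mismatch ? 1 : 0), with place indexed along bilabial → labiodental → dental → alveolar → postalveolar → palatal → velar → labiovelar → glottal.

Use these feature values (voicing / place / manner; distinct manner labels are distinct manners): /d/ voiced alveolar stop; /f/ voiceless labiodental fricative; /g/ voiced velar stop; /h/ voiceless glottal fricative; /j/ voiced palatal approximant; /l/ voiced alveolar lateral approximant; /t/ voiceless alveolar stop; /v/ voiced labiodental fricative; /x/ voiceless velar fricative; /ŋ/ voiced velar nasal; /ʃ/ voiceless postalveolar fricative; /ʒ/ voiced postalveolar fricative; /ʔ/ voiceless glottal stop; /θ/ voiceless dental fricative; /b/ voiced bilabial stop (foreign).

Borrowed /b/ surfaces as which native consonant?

d

/d/ is closest: same manner (stop), place distance 3 (bilabial→alveolar), same voicing; total 3. Next closest is /t/ at distance 4.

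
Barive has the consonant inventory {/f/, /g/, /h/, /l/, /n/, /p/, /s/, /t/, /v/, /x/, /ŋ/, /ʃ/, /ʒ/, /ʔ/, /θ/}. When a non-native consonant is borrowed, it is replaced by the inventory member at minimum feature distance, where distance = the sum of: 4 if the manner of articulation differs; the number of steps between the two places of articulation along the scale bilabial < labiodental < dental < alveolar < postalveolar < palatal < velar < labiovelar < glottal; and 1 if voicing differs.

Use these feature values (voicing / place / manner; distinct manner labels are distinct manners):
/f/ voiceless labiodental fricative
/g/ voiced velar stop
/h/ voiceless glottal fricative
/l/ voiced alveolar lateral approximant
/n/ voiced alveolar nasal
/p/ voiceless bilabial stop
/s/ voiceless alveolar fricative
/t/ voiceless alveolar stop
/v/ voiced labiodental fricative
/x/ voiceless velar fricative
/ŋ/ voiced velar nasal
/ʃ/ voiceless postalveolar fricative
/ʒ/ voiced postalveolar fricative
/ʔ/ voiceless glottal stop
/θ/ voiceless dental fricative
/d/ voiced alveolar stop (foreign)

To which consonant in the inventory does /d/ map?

t

/t/ is closest: same manner (stop), place distance 0 (alveolar→alveolar), voicing differs (+1); total 1. Next closest is /g/ at distance 3.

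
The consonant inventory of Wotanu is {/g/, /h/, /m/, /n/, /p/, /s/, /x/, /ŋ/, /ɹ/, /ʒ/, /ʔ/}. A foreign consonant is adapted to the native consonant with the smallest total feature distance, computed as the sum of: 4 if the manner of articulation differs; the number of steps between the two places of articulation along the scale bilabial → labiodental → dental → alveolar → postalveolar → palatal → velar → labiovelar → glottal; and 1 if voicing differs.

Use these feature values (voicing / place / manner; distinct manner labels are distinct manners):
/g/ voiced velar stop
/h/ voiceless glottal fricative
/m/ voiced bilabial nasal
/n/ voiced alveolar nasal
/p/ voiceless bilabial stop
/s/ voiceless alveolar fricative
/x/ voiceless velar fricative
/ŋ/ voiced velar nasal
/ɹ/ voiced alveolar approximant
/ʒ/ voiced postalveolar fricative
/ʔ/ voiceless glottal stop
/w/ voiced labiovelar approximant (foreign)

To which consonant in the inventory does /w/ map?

ɹ

/ɹ/ is closest: same manner (approximant), place distance 4 (labiovelar→alveolar), same voicing; total 4. Next closest is /g/ at distance 5.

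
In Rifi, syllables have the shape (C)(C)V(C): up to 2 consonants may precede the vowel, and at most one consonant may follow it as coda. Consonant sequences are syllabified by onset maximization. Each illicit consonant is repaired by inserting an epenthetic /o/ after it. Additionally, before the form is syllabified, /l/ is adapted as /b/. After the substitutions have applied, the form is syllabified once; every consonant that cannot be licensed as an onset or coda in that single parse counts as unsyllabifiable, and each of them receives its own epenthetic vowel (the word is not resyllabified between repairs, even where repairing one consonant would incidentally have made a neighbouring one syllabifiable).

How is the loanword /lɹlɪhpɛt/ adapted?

boɹbɪhpɛt

Substitution: /l/ → /b/, giving /bɹbɪhpɛt/.
Syllabifying with onset maximization leaves /b/ stranded (at most one coda consonant is licensed; onsets may contain at most 2 consonants).
Epenthesis after each stranded consonant: /b/ → /bo/.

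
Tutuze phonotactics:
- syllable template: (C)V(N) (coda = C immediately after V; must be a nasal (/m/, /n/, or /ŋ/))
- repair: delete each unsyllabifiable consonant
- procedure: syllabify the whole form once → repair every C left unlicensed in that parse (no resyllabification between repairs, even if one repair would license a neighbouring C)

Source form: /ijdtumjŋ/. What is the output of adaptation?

itum

Under (C)V(N), the unsyllabifiable consonants are /j/, /d/, /j/, /ŋ/ (only a nasal (/m/, /n/, or /ŋ/) is licensed in coda position; onsets are limited to one consonant).
Deletion applies to /j/, /d/, /j/, /ŋ/.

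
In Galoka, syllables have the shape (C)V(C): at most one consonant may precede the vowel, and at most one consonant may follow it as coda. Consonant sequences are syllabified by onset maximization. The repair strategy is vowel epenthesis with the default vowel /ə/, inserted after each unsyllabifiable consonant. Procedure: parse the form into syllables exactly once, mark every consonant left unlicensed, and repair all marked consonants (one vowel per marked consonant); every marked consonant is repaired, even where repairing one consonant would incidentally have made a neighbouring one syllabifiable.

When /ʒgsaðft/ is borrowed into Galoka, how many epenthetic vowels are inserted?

4

The unsyllabifiable consonants are /ʒ/, /g/, /f/, /t/; each receives one epenthetic vowel.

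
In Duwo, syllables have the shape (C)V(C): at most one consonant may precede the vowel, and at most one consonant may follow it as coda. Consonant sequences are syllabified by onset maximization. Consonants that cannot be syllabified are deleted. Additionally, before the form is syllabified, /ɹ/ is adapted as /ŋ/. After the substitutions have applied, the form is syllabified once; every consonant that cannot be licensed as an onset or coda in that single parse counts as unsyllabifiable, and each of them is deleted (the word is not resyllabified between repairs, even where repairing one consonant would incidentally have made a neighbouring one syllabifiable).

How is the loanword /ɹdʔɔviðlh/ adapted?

Substitution: /ɹ/ → /ŋ/, giving /ŋdʔɔviðlh/.
Under (C)V(C), the unsyllabifiable consonants are /ŋ/, /d/, /l/, /h/ (at most one coda consonant is licensed; onsets are limited to one consonant).
Each unlicensed consonant is deleted: /ŋ/, /d/, /l/, /h/.

ʔɔvið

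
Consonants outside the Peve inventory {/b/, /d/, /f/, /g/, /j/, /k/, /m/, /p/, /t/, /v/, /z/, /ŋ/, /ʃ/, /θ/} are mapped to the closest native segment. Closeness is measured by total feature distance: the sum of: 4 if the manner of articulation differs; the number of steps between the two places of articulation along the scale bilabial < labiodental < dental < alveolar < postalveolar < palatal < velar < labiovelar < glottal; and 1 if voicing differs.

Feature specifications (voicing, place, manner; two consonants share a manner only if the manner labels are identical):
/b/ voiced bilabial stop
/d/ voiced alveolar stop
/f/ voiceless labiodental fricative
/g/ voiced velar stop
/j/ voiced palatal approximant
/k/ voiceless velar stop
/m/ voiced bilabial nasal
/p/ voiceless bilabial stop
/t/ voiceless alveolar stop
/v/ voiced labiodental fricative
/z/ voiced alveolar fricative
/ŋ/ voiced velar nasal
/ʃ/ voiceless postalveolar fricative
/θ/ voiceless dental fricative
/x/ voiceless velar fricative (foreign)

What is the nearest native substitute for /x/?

ʃ

/ʃ/ is closest: same manner (fricative), place distance 2 (velar→postalveolar), same voicing; total 2. Next closest is /k/ at distance 4.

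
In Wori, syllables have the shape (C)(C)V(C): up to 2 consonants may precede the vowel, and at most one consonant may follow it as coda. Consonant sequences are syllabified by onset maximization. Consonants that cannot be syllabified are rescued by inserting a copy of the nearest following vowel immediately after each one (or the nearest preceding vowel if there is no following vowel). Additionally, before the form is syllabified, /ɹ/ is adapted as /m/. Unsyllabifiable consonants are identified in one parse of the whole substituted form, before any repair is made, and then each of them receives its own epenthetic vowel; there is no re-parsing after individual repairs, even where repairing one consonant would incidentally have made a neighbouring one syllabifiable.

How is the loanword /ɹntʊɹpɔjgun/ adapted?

Substitution: /ɹ/ → /m/, giving /mntʊmpɔjgun/.
Under (C)(C)V(C), the unsyllabifiable consonants are /m/ (at most one coda consonant is licensed; onsets may contain at most 2 consonants).
Epenthesis after each stranded consonant: /m/ → /mʊ/.

mʊntʊmpɔjgun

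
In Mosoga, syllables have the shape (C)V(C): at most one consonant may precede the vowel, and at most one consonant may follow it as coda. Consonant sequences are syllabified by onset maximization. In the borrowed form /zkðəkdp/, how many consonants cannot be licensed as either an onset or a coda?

The consonants /z/, /k/, /d/, /p/ cannot be parsed into a legal (C)V(C) syllable (at most one coda consonant is licensed; onsets are limited to one consonant).

4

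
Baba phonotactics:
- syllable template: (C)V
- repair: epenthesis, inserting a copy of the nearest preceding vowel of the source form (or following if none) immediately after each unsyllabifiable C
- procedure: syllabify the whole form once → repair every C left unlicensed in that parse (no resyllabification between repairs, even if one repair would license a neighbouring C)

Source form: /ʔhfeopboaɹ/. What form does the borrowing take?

The consonants /ʔ/, /h/, /p/, /ɹ/ cannot be parsed into a legal (C)V syllable (no codas are permitted; onsets are limited to one consonant).
Epenthesis after each stranded consonant: /ʔ/ → /ʔe/, /h/ → /he/, /p/ → /po/, /ɹ/ → /ɹa/.

ʔehefeopoboaɹa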